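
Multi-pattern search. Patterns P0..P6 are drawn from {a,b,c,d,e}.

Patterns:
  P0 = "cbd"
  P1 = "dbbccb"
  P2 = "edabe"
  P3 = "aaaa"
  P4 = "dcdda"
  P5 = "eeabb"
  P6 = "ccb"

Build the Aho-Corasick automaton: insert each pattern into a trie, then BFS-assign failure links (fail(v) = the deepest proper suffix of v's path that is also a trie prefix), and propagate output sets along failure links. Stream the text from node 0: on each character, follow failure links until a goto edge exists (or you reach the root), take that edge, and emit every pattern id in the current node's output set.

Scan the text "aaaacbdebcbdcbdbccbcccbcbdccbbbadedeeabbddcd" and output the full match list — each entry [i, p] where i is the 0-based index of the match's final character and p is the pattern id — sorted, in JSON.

Build automaton:
Trie nodes:
  0='ε' goto a→15 c→1 d→4 e→10
  1='c' goto b→2 c→27
  2='cb' goto d→3
  3='cbd' goto ·  [P0 ends]
  4='d' goto b→5 c→19
  5='db' goto b→6
  6='dbb' goto c→7
  7='dbbc' goto c→8
  8='dbbcc' goto b→9
  9='dbbccb' goto ·  [P1 ends]
  10='e' goto d→11 e→23
  11='ed' goto a→12
  12='eda' goto b→13
  13='edab' goto e→14
  14='edabe' goto ·  [P2 ends]
  15='a' goto a→16
  16='aa' goto a→17
  17='aaa' goto a→18
  18='aaaa' goto ·  [P3 ends]
  19='dc' goto d→20
  20='dcd' goto d→21
  21='dcdd' goto a→22
  22='dcdda' goto ·  [P4 ends]
  23='ee' goto a→24
  24='eea' goto b→25
  25='eeab' goto b→26
  26='eeabb' goto ·  [P5 ends]
  27='cc' goto b→28
  28='ccb' goto ·  [P6 ends]

BFS fail/out derivation:
  fail(1) 'c': from fail(0)=0 chase 'c': 0 ⇒ 0;  out=∅∪out(0)=∅
  fail(4) 'd': from fail(0)=0 chase 'd': 0 ⇒ 0;  out=∅∪out(0)=∅
  fail(10) 'e': from fail(0)=0 chase 'e': 0 ⇒ 0;  out=∅∪out(0)=∅
  fail(15) 'a': from fail(0)=0 chase 'a': 0 ⇒ 0;  out=∅∪out(0)=∅
  fail(2) 'cb': from fail(1)=0 chase 'b': 0 ⇒ 0;  out=∅∪out(0)=∅
  fail(5) 'db': from fail(4)=0 chase 'b': 0 ⇒ 0;  out=∅∪out(0)=∅
  fail(11) 'ed': from fail(10)=0 chase 'd': 0 ⇒ 4;  out=∅∪out(4)=∅
  fail(16) 'aa': from fail(15)=0 chase 'a': 0 ⇒ 15;  out=∅∪out(15)=∅
  fail(19) 'dc': from fail(4)=0 chase 'c': 0 ⇒ 1;  out=∅∪out(1)=∅
  fail(23) 'ee': from fail(10)=0 chase 'e': 0 ⇒ 10;  out=∅∪out(10)=∅
  fail(27) 'cc': from fail(1)=0 chase 'c': 0 ⇒ 1;  out=∅∪out(1)=∅
  fail(3) 'cbd': from fail(2)=0 chase 'd': 0 ⇒ 4;  out={0}∪out(4)={0}
  fail(6) 'dbb': from fail(5)=0 chase 'b': 0 ⇒ 0;  out=∅∪out(0)=∅
  fail(12) 'eda': from fail(11)=4 chase 'a': 4→0 ⇒ 15;  out=∅∪out(15)=∅
  fail(17) 'aaa': from fail(16)=15 chase 'a': 15 ⇒ 16;  out=∅∪out(16)=∅
  fail(20) 'dcd': from fail(19)=1 chase 'd': 1→0 ⇒ 4;  out=∅∪out(4)=∅
  fail(24) 'eea': from fail(23)=10 chase 'a': 10→0 ⇒ 15;  out=∅∪out(15)=∅
  fail(28) 'ccb': from fail(27)=1 chase 'b': 1 ⇒ 2;  out={6}∪out(2)={6}
  fail(7) 'dbbc': from fail(6)=0 chase 'c': 0 ⇒ 1;  out=∅∪out(1)=∅
  fail(13) 'edab': from fail(12)=15 chase 'b': 15→0 ⇒ 0;  out=∅∪out(0)=∅
  fail(18) 'aaaa': from fail(17)=16 chase 'a': 16 ⇒ 17;  out={3}∪out(17)={3}
  fail(21) 'dcdd': from fail(20)=4 chase 'd': 4→0 ⇒ 4;  out=∅∪out(4)=∅
  fail(25) 'eeab': from fail(24)=15 chase 'b': 15→0 ⇒ 0;  out=∅∪out(0)=∅
  fail(8) 'dbbcc': from fail(7)=1 chase 'c': 1 ⇒ 27;  out=∅∪out(27)=∅
  fail(14) 'edabe': from fail(13)=0 chase 'e': 0 ⇒ 10;  out={2}∪out(10)={2}
  fail(22) 'dcdda': from fail(21)=4 chase 'a': 4→0 ⇒ 15;  out={4}∪out(15)={4}
  fail(26) 'eeabb': from fail(25)=0 chase 'b': 0 ⇒ 0;  out={5}∪out(0)={5}
  fail(9) 'dbbccb': from fail(8)=27 chase 'b': 27 ⇒ 28;  out={1}∪out(28)={1,6}

Text stream:
pos 0 'a': at 15
pos 1 'a': at 16
pos 2 'a': at 17
pos 3 'a': at 18  emit P3@[0:3]
pos 4 'c': at 1 (via fail)
pos 5 'b': at 2
pos 6 'd': at 3  emit P0@[4:6]
pos 7 'e': at 10 (via fail)
pos 8 'b': at 0 (via fail)
pos 9 'c': at 1
pos 10 'b': at 2
pos 11 'd': at 3  emit P0@[9:11]
pos 12 'c': at 19 (via fail)
pos 13 'b': at 2 (via fail)
pos 14 'd': at 3  emit P0@[12:14]
pos 15 'b': at 5 (via fail)
pos 16 'c': at 1 (via fail)
pos 17 'c': at 27
pos 18 'b': at 28  emit P6@[16:18]
pos 19 'c': at 1 (via fail)
pos 20 'c': at 27
pos 21 'c': at 27 (via fail)
pos 22 'b': at 28  emit P6@[20:22]
pos 23 'c': at 1 (via fail)
pos 24 'b': at 2
pos 25 'd': at 3  emit P0@[23:25]
pos 26 'c': at 19 (via fail)
pos 27 'c': at 27 (via fail)
pos 28 'b': at 28  emit P6@[26:28]
pos 29 'b': at 0 (via fail)
pos 30 'b': at 0
pos 31 'a': at 15
pos 32 'd': at 4 (via fail)
pos 33 'e': at 10 (via fail)
pos 34 'd': at 11
pos 35 'e': at 10 (via fail)
pos 36 'e': at 23
pos 37 'a': at 24
pos 38 'b': at 25
pos 39 'b': at 26  emit P5@[35:39]
pos 40 'd': at 4 (via fail)
pos 41 'd': at 4 (via fail)
pos 42 'c': at 19
pos 43 'd': at 20

Matches: [[3,3],[6,0],[11,0],[14,0],[18,6],[22,6],[25,0],[28,6],[39,5]]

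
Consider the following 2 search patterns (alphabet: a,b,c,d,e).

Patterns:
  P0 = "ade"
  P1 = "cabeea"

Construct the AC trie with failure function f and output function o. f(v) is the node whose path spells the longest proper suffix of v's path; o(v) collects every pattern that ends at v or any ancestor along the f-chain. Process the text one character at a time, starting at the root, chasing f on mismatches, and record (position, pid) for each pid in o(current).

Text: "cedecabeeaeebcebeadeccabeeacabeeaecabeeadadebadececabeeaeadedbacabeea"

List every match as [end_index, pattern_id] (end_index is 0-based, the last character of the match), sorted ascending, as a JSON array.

Construct AC machine:
Trie (insert patterns):
  n0 'ε': a→1 c→4
  n1 'a': d→2
  n2 'ad': e→3
  n3 'ade': ·  [P0 ends]
  n4 'c': a→5
  n5 'ca': b→6
  n6 'cab': e→7
  n7 'cabe': e→8
  n8 'cabee': a→9
  n9 'cabeea': ·  [P1 ends]

BFS fail/out derivation:
  fail(1) 'a': from fail(0)=0 chase 'a': 0 ⇒ 0;  out=∅∪out(0)=∅
  fail(4) 'c': from fail(0)=0 chase 'c': 0 ⇒ 0;  out=∅∪out(0)=∅
  fail(2) 'ad': from fail(1)=0 chase 'd': 0 ⇒ 0;  out=∅∪out(0)=∅
  fail(5) 'ca': from fail(4)=0 chase 'a': 0 ⇒ 1;  out=∅∪out(1)=∅
  fail(3) 'ade': from fail(2)=0 chase 'e': 0 ⇒ 0;  out={0}∪out(0)={0}
  fail(6) 'cab': from fail(5)=1 chase 'b': 1→0 ⇒ 0;  out=∅∪out(0)=∅
  fail(7) 'cabe': from fail(6)=0 chase 'e': 0 ⇒ 0;  out=∅∪out(0)=∅
  fail(8) 'cabee': from fail(7)=0 chase 'e': 0 ⇒ 0;  out=∅∪out(0)=∅
  fail(9) 'cabeea': from fail(8)=0 chase 'a': 0 ⇒ 1;  out={1}∪out(1)={1}

Run:
i=0 'c': node 0→4
i=1 'e': node 4→0 ·f
i=2 'd': node 0→0
i=3 'e': node 0→0
i=4 'c': node 0→4
i=5 'a': node 4→5
i=6 'b': node 5→6
i=7 'e': node 6→7
i=8 'e': node 7→8
i=9 'a': node 8→9  → match P1@[4:9]
i=10 'e': node 9→0 ·f
i=11 'e': node 0→0
i=12 'b': node 0→0
i=13 'c': node 0→4
i=14 'e': node 4→0 ·f
i=15 'b': node 0→0
i=16 'e': node 0→0
i=17 'a': node 0→1
i=18 'd': node 1→2
i=19 'e': node 2→3  → match P0@[17:19]
i=20 'c': node 3→4 ·f
i=21 'c': node 4→4 ·f
i=22 'a': node 4→5
i=23 'b': node 5→6
i=24 'e': node 6→7
i=25 'e': node 7→8
i=26 'a': node 8→9  → match P1@[21:26]
i=27 'c': node 9→4 ·f
i=28 'a': node 4→5
i=29 'b': node 5→6
i=30 'e': node 6→7
i=31 'e': node 7→8
i=32 'a': node 8→9  → match P1@[27:32]
i=33 'e': node 9→0 ·f
i=34 'c': node 0→4
i=35 'a': node 4→5
i=36 'b': node 5→6
i=37 'e': node 6→7
i=38 'e': node 7→8
i=39 'a': node 8→9  → match P1@[34:39]
i=40 'd': node 9→2 ·f
i=41 'a': node 2→1 ·f
i=42 'd': node 1→2
i=43 'e': node 2→3  → match P0@[41:43]
i=44 'b': node 3→0 ·f
i=45 'a': node 0→1
i=46 'd': node 1→2
i=47 'e': node 2→3  → match P0@[45:47]
i=48 'c': node 3→4 ·f
i=49 'e': node 4→0 ·f
i=50 'c': node 0→4
i=51 'a': node 4→5
i=52 'b': node 5→6
i=53 'e': node 6→7
i=54 'e': node 7→8
i=55 'a': node 8→9  → match P1@[50:55]
i=56 'e': node 9→0 ·f
i=57 'a': node 0→1
i=58 'd': node 1→2
i=59 'e': node 2→3  → match P0@[57:59]
i=60 'd': node 3→0 ·f
i=61 'b': node 0→0
i=62 'a': node 0→1
i=63 'c': node 1→4 ·f
i=64 'a': node 4→5
i=65 'b': node 5→6
i=66 'e': node 6→7
i=67 'e': node 7→8
i=68 'a': node 8→9  → match P1@[63:68]

Result: [[9,1],[19,0],[26,1],[32,1],[39,1],[43,0],[47,0],[55,1],[59,0],[68,1]]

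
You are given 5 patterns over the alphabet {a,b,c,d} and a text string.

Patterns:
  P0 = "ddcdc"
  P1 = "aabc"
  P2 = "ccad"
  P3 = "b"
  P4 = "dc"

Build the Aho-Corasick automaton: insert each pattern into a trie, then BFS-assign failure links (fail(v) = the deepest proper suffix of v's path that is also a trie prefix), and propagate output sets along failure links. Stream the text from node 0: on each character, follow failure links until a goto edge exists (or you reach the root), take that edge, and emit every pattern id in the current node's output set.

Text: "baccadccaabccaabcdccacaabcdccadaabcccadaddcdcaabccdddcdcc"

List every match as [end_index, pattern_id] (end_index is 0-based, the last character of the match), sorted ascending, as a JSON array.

Build:
Trie (insert patterns):
  n0 'ε': a→6 b→14 c→10 d→1
  n1 'd': c→15 d→2
  n2 'dd': c→3
  n3 'ddc': d→4
  n4 'ddcd': c→5
  n5 'ddcdc': ·  ←P0
  n6 'a': a→7
  n7 'aa': b→8
  n8 'aab': c→9
  n9 'aabc': ·  ←P1
  n10 'c': c→11
  n11 'cc': a→12
  n12 'cca': d→13
  n13 'ccad': ·  ←P2
  n14 'b': ·  ←P3
  n15 'dc': ·  ←P4

Failure links (BFS by depth):
  n1('d'): parent n0 fail=0; on 'd' 0 → fail=0;  out ∅∪∅=∅
  n6('a'): parent n0 fail=0; on 'a' 0 → fail=0;  out ∅∪∅=∅
  n10('c'): parent n0 fail=0; on 'c' 0 → fail=0;  out ∅∪∅=∅
  n14('b'): parent n0 fail=0; on 'b' 0 → fail=0;  out {3}∪∅={3}
  n2('dd'): parent n1 fail=0; on 'd' 0 → fail=1;  out ∅∪∅=∅
  n7('aa'): parent n6 fail=0; on 'a' 0 → fail=6;  out ∅∪∅=∅
  n11('cc'): parent n10 fail=0; on 'c' 0 → fail=10;  out ∅∪∅=∅
  n15('dc'): parent n1 fail=0; on 'c' 0 → fail=10;  out {4}∪∅={4}
  n3('ddc'): parent n2 fail=1; on 'c' 1 → fail=15;  out ∅∪{4}={4}
  n8('aab'): parent n7 fail=6; on 'b' 6→0 → fail=14;  out ∅∪{3}={3}
  n12('cca'): parent n11 fail=10; on 'a' 10→0 → fail=6;  out ∅∪∅=∅
  n4('ddcd'): parent n3 fail=15; on 'd' 15→10→0 → fail=1;  out ∅∪∅=∅
  n9('aabc'): parent n8 fail=14; on 'c' 14→0 → fail=10;  out {1}∪∅={1}
  n13('ccad'): parent n12 fail=6; on 'd' 6→0 → fail=1;  out {2}∪∅={2}
  n5('ddcdc'): parent n4 fail=1; on 'c' 1 → fail=15;  out {0}∪{4}={0,4}

Scan:
i=0 'b': node 0→14  ** P3@[0:0]
i=1 'a': node 14→6 ·f
i=2 'c': node 6→10 ·f
i=3 'c': node 10→11
i=4 'a': node 11→12
i=5 'd': node 12→13  ** P2@[2:5]
i=6 'c': node 13→15 ·f  ** P4@[5:6]
i=7 'c': node 15→11 ·f
i=8 'a': node 11→12
i=9 'a': node 12→7 ·f
i=10 'b': node 7→8  ** P3@[10:10]
i=11 'c': node 8→9  ** P1@[8:11]
i=12 'c': node 9→11 ·f
i=13 'a': node 11→12
i=14 'a': node 12→7 ·f
i=15 'b': node 7→8  ** P3@[15:15]
i=16 'c': node 8→9  ** P1@[13:16]
i=17 'd': node 9→1 ·f
i=18 'c': node 1→15  ** P4@[17:18]
i=19 'c': node 15→11 ·f
i=20 'a': node 11→12
i=21 'c': node 12→10 ·f
i=22 'a': node 10→6 ·f
i=23 'a': node 6→7
i=24 'b': node 7→8  ** P3@[24:24]
i=25 'c': node 8→9  ** P1@[22:25]
i=26 'd': node 9→1 ·f
i=27 'c': node 1→15  ** P4@[26:27]
i=28 'c': node 15→11 ·f
i=29 'a': node 11→12
i=30 'd': node 12→13  ** P2@[27:30]
i=31 'a': node 13→6 ·f
i=32 'a': node 6→7
i=33 'b': node 7→8  ** P3@[33:33]
i=34 'c': node 8→9  ** P1@[31:34]
i=35 'c': node 9→11 ·f
i=36 'c': node 11→11 ·f
i=37 'a': node 11→12
i=38 'd': node 12→13  ** P2@[35:38]
i=39 'a': node 13→6 ·f
i=40 'd': node 6→1 ·f
i=41 'd': node 1→2
i=42 'c': node 2→3  ** P4@[41:42]
i=43 'd': node 3→4
i=44 'c': node 4→5  ** P0@[40:44],P4@[43:44]
i=45 'a': node 5→6 ·f
i=46 'a': node 6→7
i=47 'b': node 7→8  ** P3@[47:47]
i=48 'c': node 8→9  ** P1@[45:48]
i=49 'c': node 9→11 ·f
i=50 'd': node 11→1 ·f
i=51 'd': node 1→2
i=52 'd': node 2→2 ·f
i=53 'c': node 2→3  ** P4@[52:53]
i=54 'd': node 3→4
i=55 'c': node 4→5  ** P0@[51:55],P4@[54:55]
i=56 'c': node 5→11 ·f

Matches: [[0,3],[5,2],[6,4],[10,3],[11,1],[15,3],[16,1],[18,4],[24,3],[25,1],[27,4],[30,2],[33,3],[34,1],[38,2],[42,4],[44,0],[44,4],[47,3],[48,1],[53,4],[55,0],[55,4]]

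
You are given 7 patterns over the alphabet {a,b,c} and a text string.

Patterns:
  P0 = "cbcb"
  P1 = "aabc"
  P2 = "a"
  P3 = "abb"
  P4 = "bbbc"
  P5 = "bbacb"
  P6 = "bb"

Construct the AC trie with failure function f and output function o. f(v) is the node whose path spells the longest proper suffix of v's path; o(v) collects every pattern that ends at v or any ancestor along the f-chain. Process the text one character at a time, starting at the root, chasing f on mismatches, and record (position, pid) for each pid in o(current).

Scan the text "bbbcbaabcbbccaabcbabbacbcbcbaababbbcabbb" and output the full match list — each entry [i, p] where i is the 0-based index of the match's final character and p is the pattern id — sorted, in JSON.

Construct AC machine:
Trie nodes:
  0='ε' goto a→5 b→11 c→1
  1='c' goto b→2
  2='cb' goto c→3
  3='cbc' goto b→4
  4='cbcb' goto ·  [P0 ends]
  5='a' goto a→6 b→9  [P2 ends]
  6='aa' goto b→7
  7='aab' goto c→8
  8='aabc' goto ·  [P1 ends]
  9='ab' goto b→10
  10='abb' goto ·  [P3 ends]
  11='b' goto b→12
  12='bb' goto a→15 b→13  [P6 ends]
  13='bbb' goto c→14
  14='bbbc' goto ·  [P4 ends]
  15='bba' goto c→16
  16='bbac' goto b→17
  17='bbacb' goto ·  [P5 ends]

BFS fail/out derivation:
  fail(1) 'c': from fail(0)=0 chase 'c': 0 ⇒ 0;  out=∅∪out(0)=∅
  fail(5) 'a': from fail(0)=0 chase 'a': 0 ⇒ 0;  out={2}∪out(0)={2}
  fail(11) 'b': from fail(0)=0 chase 'b': 0 ⇒ 0;  out=∅∪out(0)=∅
  fail(2) 'cb': from fail(1)=0 chase 'b': 0 ⇒ 11;  out=∅∪out(11)=∅
  fail(6) 'aa': from fail(5)=0 chase 'a': 0 ⇒ 5;  out=∅∪out(5)={2}
  fail(9) 'ab': from fail(5)=0 chase 'b': 0 ⇒ 11;  out=∅∪out(11)=∅
  fail(12) 'bb': from fail(11)=0 chase 'b': 0 ⇒ 11;  out={6}∪out(11)={6}
  fail(3) 'cbc': from fail(2)=11 chase 'c': 11→0 ⇒ 1;  out=∅∪out(1)=∅
  fail(7) 'aab': from fail(6)=5 chase 'b': 5 ⇒ 9;  out=∅∪out(9)=∅
  fail(10) 'abb': from fail(9)=11 chase 'b': 11 ⇒ 12;  out={3}∪out(12)={3,6}
  fail(13) 'bbb': from fail(12)=11 chase 'b': 11 ⇒ 12;  out=∅∪out(12)={6}
  fail(15) 'bba': from fail(12)=11 chase 'a': 11→0 ⇒ 5;  out=∅∪out(5)={2}
  fail(4) 'cbcb': from fail(3)=1 chase 'b': 1 ⇒ 2;  out={0}∪out(2)={0}
  fail(8) 'aabc': from fail(7)=9 chase 'c': 9→11→0 ⇒ 1;  out={1}∪out(1)={1}
  fail(14) 'bbbc': from fail(13)=12 chase 'c': 12→11→0 ⇒ 1;  out={4}∪out(1)={4}
  fail(16) 'bbac': from fail(15)=5 chase 'c': 5→0 ⇒ 1;  out=∅∪out(1)=∅
  fail(17) 'bbacb': from fail(16)=1 chase 'b': 1 ⇒ 2;  out={5}∪out(2)={5}

Text stream:
[0] read 'b'  n0⇒n11
[1] read 'b'  n11⇒n12  emit P6@[0:1]
[2] read 'b'  n12⇒n13  emit P6@[1:2]
[3] read 'c'  n13⇒n14  emit P4@[0:3]
[4] read 'b'  n14⇒n2 (fail-walked)
[5] read 'a'  n2⇒n5 (fail-walked)  emit P2@[5:5]
[6] read 'a'  n5⇒n6  emit P2@[6:6]
[7] read 'b'  n6⇒n7
[8] read 'c'  n7⇒n8  emit P1@[5:8]
[9] read 'b'  n8⇒n2 (fail-walked)
[10] read 'b'  n2⇒n12 (fail-walked)  emit P6@[9:10]
[11] read 'c'  n12⇒n1 (fail-walked)
[12] read 'c'  n1⇒n1 (fail-walked)
[13] read 'a'  n1⇒n5 (fail-walked)  emit P2@[13:13]
[14] read 'a'  n5⇒n6  emit P2@[14:14]
[15] read 'b'  n6⇒n7
[16] read 'c'  n7⇒n8  emit P1@[13:16]
[17] read 'b'  n8⇒n2 (fail-walked)
[18] read 'a'  n2⇒n5 (fail-walked)  emit P2@[18:18]
[19] read 'b'  n5⇒n9
[20] read 'b'  n9⇒n10  emit P3@[18:20],P6@[19:20]
[21] read 'a'  n10⇒n15 (fail-walked)  emit P2@[21:21]
[22] read 'c'  n15⇒n16
[23] read 'b'  n16⇒n17  emit P5@[19:23]
[24] read 'c'  n17⇒n3 (fail-walked)
[25] read 'b'  n3⇒n4  emit P0@[22:25]
[26] read 'c'  n4⇒n3 (fail-walked)
[27] read 'b'  n3⇒n4  emit P0@[24:27]
[28] read 'a'  n4⇒n5 (fail-walked)  emit P2@[28:28]
[29] read 'a'  n5⇒n6  emit P2@[29:29]
[30] read 'b'  n6⇒n7
[31] read 'a'  n7⇒n5 (fail-walked)  emit P2@[31:31]
[32] read 'b'  n5⇒n9
[33] read 'b'  n9⇒n10  emit P3@[31:33],P6@[32:33]
[34] read 'b'  n10⇒n13 (fail-walked)  emit P6@[33:34]
[35] read 'c'  n13⇒n14  emit P4@[32:35]
[36] read 'a'  n14⇒n5 (fail-walked)  emit P2@[36:36]
[37] read 'b'  n5⇒n9
[38] read 'b'  n9⇒n10  emit P3@[36:38],P6@[37:38]
[39] read 'b'  n10⇒n13 (fail-walked)  emit P6@[38:39]

Result: [[1,6],[2,6],[3,4],[5,2],[6,2],[8,1],[10,6],[13,2],[14,2],[16,1],[18,2],[20,3],[20,6],[21,2],[23,5],[25,0],[27,0],[28,2],[29,2],[31,2],[33,3],[33,6],[34,6],[35,4],[36,2],[38,3],[38,6],[39,6]]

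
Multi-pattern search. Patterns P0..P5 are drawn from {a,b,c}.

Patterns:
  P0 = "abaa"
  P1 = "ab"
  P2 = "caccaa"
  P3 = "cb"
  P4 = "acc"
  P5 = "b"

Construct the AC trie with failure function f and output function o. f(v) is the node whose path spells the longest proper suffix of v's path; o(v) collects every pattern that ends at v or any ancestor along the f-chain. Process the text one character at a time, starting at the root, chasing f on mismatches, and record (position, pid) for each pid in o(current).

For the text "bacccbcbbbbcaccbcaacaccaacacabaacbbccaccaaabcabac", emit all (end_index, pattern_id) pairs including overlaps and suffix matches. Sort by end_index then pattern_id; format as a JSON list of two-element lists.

Build automaton:
Trie nodes:
  n0 'ε': a→1 b→14 c→5
  n1 'a': b→2 c→12
  n2 'ab': a→3  [P1 ends]
  n3 'aba': a→4
  n4 'abaa': ·  [P0 ends]
  n5 'c': a→6 b→11
  n6 'ca': c→7
  n7 'cac': c→8
  n8 'cacc': a→9
  n9 'cacca': a→10
  n10 'caccaa': ·  [P2 ends]
  n11 'cb': ·  [P3 ends]
  n12 'ac': c→13
  n13 'acc': ·  [P4 ends]
  n14 'b': ·  [P5 ends]

Failure links (BFS by depth):
  n1('a'): parent n0 fail=0; on 'a' 0 → fail=0;  out ∅∪∅=∅
  n5('c'): parent n0 fail=0; on 'c' 0 → fail=0;  out ∅∪∅=∅
  n14('b'): parent n0 fail=0; on 'b' 0 → fail=0;  out {5}∪∅={5}
  n2('ab'): parent n1 fail=0; on 'b' 0 → fail=14;  out {1}∪{5}={1,5}
  n6('ca'): parent n5 fail=0; on 'a' 0 → fail=1;  out ∅∪∅=∅
  n11('cb'): parent n5 fail=0; on 'b' 0 → fail=14;  out {3}∪{5}={3,5}
  n12('ac'): parent n1 fail=0; on 'c' 0 → fail=5;  out ∅∪∅=∅
  n3('aba'): parent n2 fail=14; on 'a' 14→0 → fail=1;  out ∅∪∅=∅
  n7('cac'): parent n6 fail=1; on 'c' 1 → fail=12;  out ∅∪∅=∅
  n13('acc'): parent n12 fail=5; on 'c' 5→0 → fail=5;  out {4}∪∅={4}
  n4('abaa'): parent n3 fail=1; on 'a' 1→0 → fail=1;  out {0}∪∅={0}
  n8('cacc'): parent n7 fail=12; on 'c' 12 → fail=13;  out ∅∪{4}={4}
  n9('cacca'): parent n8 fail=13; on 'a' 13→5 → fail=6;  out ∅∪∅=∅
  n10('caccaa'): parent n9 fail=6; on 'a' 6→1→0 → fail=1;  out {2}∪∅={2}

Scan:
pos 0 'b': at 14  → match P5@[0:0]
pos 1 'a': at 1 ·f
pos 2 'c': at 12
pos 3 'c': at 13  → match P4@[1:3]
pos 4 'c': at 5 ·f
pos 5 'b': at 11  → match P3@[4:5],P5@[5:5]
pos 6 'c': at 5 ·f
pos 7 'b': at 11  → match P3@[6:7],P5@[7:7]
pos 8 'b': at 14 ·f  → match P5@[8:8]
pos 9 'b': at 14 ·f  → match P5@[9:9]
pos 10 'b': at 14 ·f  → match P5@[10:10]
pos 11 'c': at 5 ·f
pos 12 'a': at 6
pos 13 'c': at 7
pos 14 'c': at 8  → match P4@[12:14]
pos 15 'b': at 11 ·f  → match P3@[14:15],P5@[15:15]
pos 16 'c': at 5 ·f
pos 17 'a': at 6
pos 18 'a': at 1 ·f
pos 19 'c': at 12
pos 20 'a': at 6 ·f
pos 21 'c': at 7
pos 22 'c': at 8  → match P4@[20:22]
pos 23 'a': at 9
pos 24 'a': at 10  → match P2@[19:24]
pos 25 'c': at 12 ·f
pos 26 'a': at 6 ·f
pos 27 'c': at 7
pos 28 'a': at 6 ·f
pos 29 'b': at 2 ·f  → match P1@[28:29],P5@[29:29]
pos 30 'a': at 3
pos 31 'a': at 4  → match P0@[28:31]
pos 32 'c': at 12 ·f
pos 33 'b': at 11 ·f  → match P3@[32:33],P5@[33:33]
pos 34 'b': at 14 ·f  → match P5@[34:34]
pos 35 'c': at 5 ·f
pos 36 'c': at 5 ·f
pos 37 'a': at 6
pos 38 'c': at 7
pos 39 'c': at 8  → match P4@[37:39]
pos 40 'a': at 9
pos 41 'a': at 10  → match P2@[36:41]
pos 42 'a': at 1 ·f
pos 43 'b': at 2  → match P1@[42:43],P5@[43:43]
pos 44 'c': at 5 ·f
pos 45 'a': at 6
pos 46 'b': at 2 ·f  → match P1@[45:46],P5@[46:46]
pos 47 'a': at 3
pos 48 'c': at 12 ·f

All matches (sorted): [[0,5],[3,4],[5,3],[5,5],[7,3],[7,5],[8,5],[9,5],[10,5],[14,4],[15,3],[15,5],[22,4],[24,2],[29,1],[29,5],[31,0],[33,3],[33,5],[34,5],[39,4],[41,2],[43,1],[43,5],[46,1],[46,5]]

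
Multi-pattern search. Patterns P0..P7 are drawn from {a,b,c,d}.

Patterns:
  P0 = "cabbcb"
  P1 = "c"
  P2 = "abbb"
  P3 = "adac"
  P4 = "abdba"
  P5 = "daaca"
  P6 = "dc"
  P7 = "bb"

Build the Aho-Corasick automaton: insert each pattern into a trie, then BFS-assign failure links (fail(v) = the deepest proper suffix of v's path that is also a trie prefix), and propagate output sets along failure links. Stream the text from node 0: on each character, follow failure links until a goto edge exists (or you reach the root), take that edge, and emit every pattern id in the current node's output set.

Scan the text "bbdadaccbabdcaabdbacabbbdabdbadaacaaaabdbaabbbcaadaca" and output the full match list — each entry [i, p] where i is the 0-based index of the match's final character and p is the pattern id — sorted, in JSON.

Build automaton:
Trie nodes:
  n0 'ε': a→7 b→23 c→1 d→17
  n1 'c': a→2  [P1 ends]
  n2 'ca': b→3
  n3 'cab': b→4
  n4 'cabb': c→5
  n5 'cabbc': b→6
  n6 'cabbcb': ·  [P0 ends]
  n7 'a': b→8 d→11
  n8 'ab': b→9 d→14
  n9 'abb': b→10
  n10 'abbb': ·  [P2 ends]
  n11 'ad': a→12
  n12 'ada': c→13
  n13 'adac': ·  [P3 ends]
  n14 'abd': b→15
  n15 'abdb': a→16
  n16 'abdba': ·  [P4 ends]
  n17 'd': a→18 c→22
  n18 'da': a→19
  n19 'daa': c→20
  n20 'daac': a→21
  n21 'daaca': ·  [P5 ends]
  n22 'dc': ·  [P6 ends]
  n23 'b': b→24
  n24 'bb': ·  [P7 ends]

BFS fail/out derivation:
  n1('c'): parent n0 fail=0; on 'c' 0 → fail=0;  out {1}∪∅={1}
  n7('a'): parent n0 fail=0; on 'a' 0 → fail=0;  out ∅∪∅=∅
  n17('d'): parent n0 fail=0; on 'd' 0 → fail=0;  out ∅∪∅=∅
  n23('b'): parent n0 fail=0; on 'b' 0 → fail=0;  out ∅∪∅=∅
  n2('ca'): parent n1 fail=0; on 'a' 0 → fail=7;  out ∅∪∅=∅
  n8('ab'): parent n7 fail=0; on 'b' 0 → fail=23;  out ∅∪∅=∅
  n11('ad'): parent n7 fail=0; on 'd' 0 → fail=17;  out ∅∪∅=∅
  n18('da'): parent n17 fail=0; on 'a' 0 → fail=7;  out ∅∪∅=∅
  n22('dc'): parent n17 fail=0; on 'c' 0 → fail=1;  out {6}∪{1}={1,6}
  n24('bb'): parent n23 fail=0; on 'b' 0 → fail=23;  out {7}∪∅={7}
  n3('cab'): parent n2 fail=7; on 'b' 7 → fail=8;  out ∅∪∅=∅
  n9('abb'): parent n8 fail=23; on 'b' 23 → fail=24;  out ∅∪{7}={7}
  n12('ada'): parent n11 fail=17; on 'a' 17 → fail=18;  out ∅∪∅=∅
  n14('abd'): parent n8 fail=23; on 'd' 23→0 → fail=17;  out ∅∪∅=∅
  n19('daa'): parent n18 fail=7; on 'a' 7→0 → fail=7;  out ∅∪∅=∅
  n4('cabb'): parent n3 fail=8; on 'b' 8 → fail=9;  out ∅∪{7}={7}
  n10('abbb'): parent n9 fail=24; on 'b' 24→23 → fail=24;  out {2}∪{7}={2,7}
  n13('adac'): parent n12 fail=18; on 'c' 18→7→0 → fail=1;  out {3}∪{1}={1,3}
  n15('abdb'): parent n14 fail=17; on 'b' 17→0 → fail=23;  out ∅∪∅=∅
  n20('daac'): parent n19 fail=7; on 'c' 7→0 → fail=1;  out ∅∪{1}={1}
  n5('cabbc'): parent n4 fail=9; on 'c' 9→24→23→0 → fail=1;  out ∅∪{1}={1}
  n16('abdba'): parent n15 fail=23; on 'a' 23→0 → fail=7;  out {4}∪∅={4}
  n21('daaca'): parent n20 fail=1; on 'a' 1 → fail=2;  out {5}∪∅={5}
  n6('cabbcb'): parent n5 fail=1; on 'b' 1→0 → fail=23;  out {0}∪∅={0}

Text stream:
[0] read 'b'  n0⇒n23
[1] read 'b'  n23⇒n24  emit P7@[0:1]
[2] read 'd'  n24⇒n17 (fail-walked)
[3] read 'a'  n17⇒n18
[4] read 'd'  n18⇒n11 (fail-walked)
[5] read 'a'  n11⇒n12
[6] read 'c'  n12⇒n13  emit P1@[6:6],P3@[3:6]
[7] read 'c'  n13⇒n1 (fail-walked)  emit P1@[7:7]
[8] read 'b'  n1⇒n23 (fail-walked)
[9] read 'a'  n23⇒n7 (fail-walked)
[10] read 'b'  n7⇒n8
[11] read 'd'  n8⇒n14
[12] read 'c'  n14⇒n22 (fail-walked)  emit P1@[12:12],P6@[11:12]
[13] read 'a'  n22⇒n2 (fail-walked)
[14] read 'a'  n2⇒n7 (fail-walked)
[15] read 'b'  n7⇒n8
[16] read 'd'  n8⇒n14
[17] read 'b'  n14⇒n15
[18] read 'a'  n15⇒n16  emit P4@[14:18]
[19] read 'c'  n16⇒n1 (fail-walked)  emit P1@[19:19]
[20] read 'a'  n1⇒n2
[21] read 'b'  n2⇒n3
[22] read 'b'  n3⇒n4  emit P7@[21:22]
[23] read 'b'  n4⇒n10 (fail-walked)  emit P2@[20:23],P7@[22:23]
[24] read 'd'  n10⇒n17 (fail-walked)
[25] read 'a'  n17⇒n18
[26] read 'b'  n18⇒n8 (fail-walked)
[27] read 'd'  n8⇒n14
[28] read 'b'  n14⇒n15
[29] read 'a'  n15⇒n16  emit P4@[25:29]
[30] read 'd'  n16⇒n11 (fail-walked)
[31] read 'a'  n11⇒n12
[32] read 'a'  n12⇒n19 (fail-walked)
[33] read 'c'  n19⇒n20  emit P1@[33:33]
[34] read 'a'  n20⇒n21  emit P5@[30:34]
[35] read 'a'  n21⇒n7 (fail-walked)
[36] read 'a'  n7⇒n7 (fail-walked)
[37] read 'a'  n7⇒n7 (fail-walked)
[38] read 'b'  n7⇒n8
[39] read 'd'  n8⇒n14
[40] read 'b'  n14⇒n15
[41] read 'a'  n15⇒n16  emit P4@[37:41]
[42] read 'a'  n16⇒n7 (fail-walked)
[43] read 'b'  n7⇒n8
[44] read 'b'  n8⇒n9  emit P7@[43:44]
[45] read 'b'  n9⇒n10  emit P2@[42:45],P7@[44:45]
[46] read 'c'  n10⇒n1 (fail-walked)  emit P1@[46:46]
[47] read 'a'  n1⇒n2
[48] read 'a'  n2⇒n7 (fail-walked)
[49] read 'd'  n7⇒n11
[50] read 'a'  n11⇒n12
[51] read 'c'  n12⇒n13  emit P1@[51:51],P3@[48:51]
[52] read 'a'  n13⇒n2 (fail-walked)

Result: [[1,7],[6,1],[6,3],[7,1],[12,1],[12,6],[18,4],[19,1],[22,7],[23,2],[23,7],[29,4],[33,1],[34,5],[41,4],[44,7],[45,2],[45,7],[46,1],[51,1],[51,3]]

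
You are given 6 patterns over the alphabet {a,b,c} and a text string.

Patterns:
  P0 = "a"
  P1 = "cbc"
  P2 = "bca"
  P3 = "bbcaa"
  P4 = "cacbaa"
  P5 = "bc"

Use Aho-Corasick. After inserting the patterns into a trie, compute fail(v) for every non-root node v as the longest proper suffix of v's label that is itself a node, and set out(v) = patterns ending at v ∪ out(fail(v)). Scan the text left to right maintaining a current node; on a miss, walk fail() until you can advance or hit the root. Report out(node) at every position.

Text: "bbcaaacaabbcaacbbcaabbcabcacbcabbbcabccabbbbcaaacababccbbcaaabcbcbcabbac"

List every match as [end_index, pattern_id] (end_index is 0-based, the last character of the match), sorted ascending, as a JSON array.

Build automaton:
Trie (insert patterns):
  0='ε' goto a→1 b→5 c→2
  1='a' goto ·  [P0 ends]
  2='c' goto a→12 b→3
  3='cb' goto c→4
  4='cbc' goto ·  [P1 ends]
  5='b' goto b→8 c→6
  6='bc' goto a→7  [P5 ends]
  7='bca' goto ·  [P2 ends]
  8='bb' goto c→9
  9='bbc' goto a→10
  10='bbca' goto a→11
  11='bbcaa' goto ·  [P3 ends]
  12='ca' goto c→13
  13='cac' goto b→14
  14='cacb' goto a→15
  15='cacba' goto a→16
  16='cacbaa' goto ·  [P4 ends]

BFS fail/out derivation:
  fail(1) 'a': from fail(0)=0 chase 'a': 0 ⇒ 0;  out={0}∪out(0)={0}
  fail(2) 'c': from fail(0)=0 chase 'c': 0 ⇒ 0;  out=∅∪out(0)=∅
  fail(5) 'b': from fail(0)=0 chase 'b': 0 ⇒ 0;  out=∅∪out(0)=∅
  fail(3) 'cb': from fail(2)=0 chase 'b': 0 ⇒ 5;  out=∅∪out(5)=∅
  fail(6) 'bc': from fail(5)=0 chase 'c': 0 ⇒ 2;  out={5}∪out(2)={5}
  fail(8) 'bb': from fail(5)=0 chase 'b': 0 ⇒ 5;  out=∅∪out(5)=∅
  fail(12) 'ca': from fail(2)=0 chase 'a': 0 ⇒ 1;  out=∅∪out(1)={0}
  fail(4) 'cbc': from fail(3)=5 chase 'c': 5 ⇒ 6;  out={1}∪out(6)={1,5}
  fail(7) 'bca': from fail(6)=2 chase 'a': 2 ⇒ 12;  out={2}∪out(12)={0,2}
  fail(9) 'bbc': from fail(8)=5 chase 'c': 5 ⇒ 6;  out=∅∪out(6)={5}
  fail(13) 'cac': from fail(12)=1 chase 'c': 1→0 ⇒ 2;  out=∅∪out(2)=∅
  fail(10) 'bbca': from fail(9)=6 chase 'a': 6 ⇒ 7;  out=∅∪out(7)={0,2}
  fail(14) 'cacb': from fail(13)=2 chase 'b': 2 ⇒ 3;  out=∅∪out(3)=∅
  fail(11) 'bbcaa': from fail(10)=7 chase 'a': 7→12→1→0 ⇒ 1;  out={3}∪out(1)={0,3}
  fail(15) 'cacba': from fail(14)=3 chase 'a': 3→5→0 ⇒ 1;  out=∅∪out(1)={0}
  fail(16) 'cacbaa': from fail(15)=1 chase 'a': 1→0 ⇒ 1;  out={4}∪out(1)={0,4}

Text stream:
i=0 'b': node 0→5
i=1 'b': node 5→8
i=2 'c': node 8→9  → match P5@[1:2]
i=3 'a': node 9→10  → match P0@[3:3],P2@[1:3]
i=4 'a': node 10→11  → match P0@[4:4],P3@[0:4]
i=5 'a': node 11→1 ·f  → match P0@[5:5]
i=6 'c': node 1→2 ·f
i=7 'a': node 2→12  → match P0@[7:7]
i=8 'a': node 12→1 ·f  → match P0@[8:8]
i=9 'b': node 1→5 ·f
i=10 'b': node 5→8
i=11 'c': node 8→9  → match P5@[10:11]
i=12 'a': node 9→10  → match P0@[12:12],P2@[10:12]
i=13 'a': node 10→11  → match P0@[13:13],P3@[9:13]
i=14 'c': node 11→2 ·f
i=15 'b': node 2→3
i=16 'b': node 3→8 ·f
i=17 'c': node 8→9  → match P5@[16:17]
i=18 'a': node 9→10  → match P0@[18:18],P2@[16:18]
i=19 'a': node 10→11  → match P0@[19:19],P3@[15:19]
i=20 'b': node 11→5 ·f
i=21 'b': node 5→8
i=22 'c': node 8→9  → match P5@[21:22]
i=23 'a': node 9→10  → match P0@[23:23],P2@[21:23]
i=24 'b': node 10→5 ·f
i=25 'c': node 5→6  → match P5@[24:25]
i=26 'a': node 6→7  → match P0@[26:26],P2@[24:26]
i=27 'c': node 7→13 ·f
i=28 'b': node 13→14
i=29 'c': node 14→4 ·f  → match P1@[27:29],P5@[28:29]
i=30 'a': node 4→7 ·f  → match P0@[30:30],P2@[28:30]
i=31 'b': node 7→5 ·f
i=32 'b': node 5→8
i=33 'b': node 8→8 ·f
i=34 'c': node 8→9  → match P5@[33:34]
i=35 'a': node 9→10  → match P0@[35:35],P2@[33:35]
i=36 'b': node 10→5 ·f
i=37 'c': node 5→6  → match P5@[36:37]
i=38 'c': node 6→2 ·f
i=39 'a': node 2→12  → match P0@[39:39]
i=40 'b': node 12→5 ·f
i=41 'b': node 5→8
i=42 'b': node 8→8 ·f
i=43 'b': node 8→8 ·f
i=44 'c': node 8→9  → match P5@[43:44]
i=45 'a': node 9→10  → match P0@[45:45],P2@[43:45]
i=46 'a': node 10→11  → match P0@[46:46],P3@[42:46]
i=47 'a': node 11→1 ·f  → match P0@[47:47]
i=48 'c': node 1→2 ·f
i=49 'a': node 2→12  → match P0@[49:49]
i=50 'b': node 12→5 ·f
i=51 'a': node 5→1 ·f  → match P0@[51:51]
i=52 'b': node 1→5 ·f
i=53 'c': node 5→6  → match P5@[52:53]
i=54 'c': node 6→2 ·f
i=55 'b': node 2→3
i=56 'b': node 3→8 ·f
i=57 'c': node 8→9  → match P5@[56:57]
i=58 'a': node 9→10  → match P0@[58:58],P2@[56:58]
i=59 'a': node 10→11  → match P0@[59:59],P3@[55:59]
i=60 'a': node 11→1 ·f  → match P0@[60:60]
i=61 'b': node 1→5 ·f
i=62 'c': node 5→6  → match P5@[61:62]
i=63 'b': node 6→3 ·f
i=64 'c': node 3→4  → match P1@[62:64],P5@[63:64]
i=65 'b': node 4→3 ·f
i=66 'c': node 3→4  → match P1@[64:66],P5@[65:66]
i=67 'a': node 4→7 ·f  → match P0@[67:67],P2@[65:67]
i=68 'b': node 7→5 ·f
i=69 'b': node 5→8
i=70 'a': node 8→1 ·f  → match P0@[70:70]
i=71 'c': node 1→2 ·f

Result: [[2,5],[3,0],[3,2],[4,0],[4,3],[5,0],[7,0],[8,0],[11,5],[12,0],[12,2],[13,0],[13,3],[17,5],[18,0],[18,2],[19,0],[19,3],[22,5],[23,0],[23,2],[25,5],[26,0],[26,2],[29,1],[29,5],[30,0],[30,2],[34,5],[35,0],[35,2],[37,5],[39,0],[44,5],[45,0],[45,2],[46,0],[46,3],[47,0],[49,0],[51,0],[53,5],[57,5],[58,0],[58,2],[59,0],[59,3],[60,0],[62,5],[64,1],[64,5],[66,1],[66,5],[67,0],[67,2],[70,0]]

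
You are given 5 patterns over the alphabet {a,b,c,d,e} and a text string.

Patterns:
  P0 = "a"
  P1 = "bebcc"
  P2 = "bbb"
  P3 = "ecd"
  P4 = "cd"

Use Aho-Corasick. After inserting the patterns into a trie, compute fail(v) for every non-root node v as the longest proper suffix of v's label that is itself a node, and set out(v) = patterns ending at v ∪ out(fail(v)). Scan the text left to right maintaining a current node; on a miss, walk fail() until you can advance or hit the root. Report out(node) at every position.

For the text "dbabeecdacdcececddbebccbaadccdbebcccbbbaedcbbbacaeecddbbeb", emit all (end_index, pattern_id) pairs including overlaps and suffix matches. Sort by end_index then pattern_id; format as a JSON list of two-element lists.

Build automaton:
Trie (insert patterns):
  0='ε' goto a→1 b→2 c→12 e→9
  1='a' goto ·  [P0 ends]
  2='b' goto b→7 e→3
  3='be' goto b→4
  4='beb' goto c→5
  5='bebc' goto c→6
  6='bebcc' goto ·  [P1 ends]
  7='bb' goto b→8
  8='bbb' goto ·  [P2 ends]
  9='e' goto c→10
  10='ec' goto d→11
  11='ecd' goto ·  [P3 ends]
  12='c' goto d→13
  13='cd' goto ·  [P4 ends]

Failure links (BFS by depth):
  fail(1) 'a': from fail(0)=0 chase 'a': 0 ⇒ 0;  out={0}∪out(0)={0}
  fail(2) 'b': from fail(0)=0 chase 'b': 0 ⇒ 0;  out=∅∪out(0)=∅
  fail(9) 'e': from fail(0)=0 chase 'e': 0 ⇒ 0;  out=∅∪out(0)=∅
  fail(12) 'c': from fail(0)=0 chase 'c': 0 ⇒ 0;  out=∅∪out(0)=∅
  fail(3) 'be': from fail(2)=0 chase 'e': 0 ⇒ 9;  out=∅∪out(9)=∅
  fail(7) 'bb': from fail(2)=0 chase 'b': 0 ⇒ 2;  out=∅∪out(2)=∅
  fail(10) 'ec': from fail(9)=0 chase 'c': 0 ⇒ 12;  out=∅∪out(12)=∅
  fail(13) 'cd': from fail(12)=0 chase 'd': 0 ⇒ 0;  out={4}∪out(0)={4}
  fail(4) 'beb': from fail(3)=9 chase 'b': 9→0 ⇒ 2;  out=∅∪out(2)=∅
  fail(8) 'bbb': from fail(7)=2 chase 'b': 2 ⇒ 7;  out={2}∪out(7)={2}
  fail(11) 'ecd': from fail(10)=12 chase 'd': 12 ⇒ 13;  out={3}∪out(13)={3,4}
  fail(5) 'bebc': from fail(4)=2 chase 'c': 2→0 ⇒ 12;  out=∅∪out(12)=∅
  fail(6) 'bebcc': from fail(5)=12 chase 'c': 12→0 ⇒ 12;  out={1}∪out(12)={1}

Scan:
pos 0 'd': at 0
pos 1 'b': at 2
pos 2 'a': at 1 ·f  emit P0@[2:2]
pos 3 'b': at 2 ·f
pos 4 'e': at 3
pos 5 'e': at 9 ·f
pos 6 'c': at 10
pos 7 'd': at 11  emit P3@[5:7],P4@[6:7]
pos 8 'a': at 1 ·f  emit P0@[8:8]
pos 9 'c': at 12 ·f
pos 10 'd': at 13  emit P4@[9:10]
pos 11 'c': at 12 ·f
pos 12 'e': at 9 ·f
pos 13 'c': at 10
pos 14 'e': at 9 ·f
pos 15 'c': at 10
pos 16 'd': at 11  emit P3@[14:16],P4@[15:16]
pos 17 'd': at 0 ·f
pos 18 'b': at 2
pos 19 'e': at 3
pos 20 'b': at 4
pos 21 'c': at 5
pos 22 'c': at 6  emit P1@[18:22]
pos 23 'b': at 2 ·f
pos 24 'a': at 1 ·f  emit P0@[24:24]
pos 25 'a': at 1 ·f  emit P0@[25:25]
pos 26 'd': at 0 ·f
pos 27 'c': at 12
pos 28 'c': at 12 ·f
pos 29 'd': at 13  emit P4@[28:29]
pos 30 'b': at 2 ·f
pos 31 'e': at 3
pos 32 'b': at 4
pos 33 'c': at 5
pos 34 'c': at 6  emit P1@[30:34]
pos 35 'c': at 12 ·f
pos 36 'b': at 2 ·f
pos 37 'b': at 7
pos 38 'b': at 8  emit P2@[36:38]
pos 39 'a': at 1 ·f  emit P0@[39:39]
pos 40 'e': at 9 ·f
pos 41 'd': at 0 ·f
pos 42 'c': at 12
pos 43 'b': at 2 ·f
pos 44 'b': at 7
pos 45 'b': at 8  emit P2@[43:45]
pos 46 'a': at 1 ·f  emit P0@[46:46]
pos 47 'c': at 12 ·f
pos 48 'a': at 1 ·f  emit P0@[48:48]
pos 49 'e': at 9 ·f
pos 50 'e': at 9 ·f
pos 51 'c': at 10
pos 52 'd': at 11  emit P3@[50:52],P4@[51:52]
pos 53 'd': at 0 ·f
pos 54 'b': at 2
pos 55 'b': at 7
pos 56 'e': at 3 ·f
pos 57 'b': at 4

All matches (sorted): [[2,0],[7,3],[7,4],[8,0],[10,4],[16,3],[16,4],[22,1],[24,0],[25,0],[29,4],[34,1],[38,2],[39,0],[45,2],[46,0],[48,0],[52,3],[52,4]]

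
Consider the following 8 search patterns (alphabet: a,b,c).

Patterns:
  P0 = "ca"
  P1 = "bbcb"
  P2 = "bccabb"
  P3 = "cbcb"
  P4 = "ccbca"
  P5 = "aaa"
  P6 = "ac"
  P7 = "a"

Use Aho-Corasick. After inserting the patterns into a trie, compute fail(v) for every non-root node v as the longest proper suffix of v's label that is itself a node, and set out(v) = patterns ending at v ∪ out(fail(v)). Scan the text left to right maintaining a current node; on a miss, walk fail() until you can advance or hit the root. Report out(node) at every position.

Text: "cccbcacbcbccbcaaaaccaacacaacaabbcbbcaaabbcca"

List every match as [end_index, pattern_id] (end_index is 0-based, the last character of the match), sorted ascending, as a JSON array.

Construct AC machine:
Trie nodes:
  n0 'ε': a→19 b→3 c→1
  n1 'c': a→2 b→12 c→15
  n2 'ca': ·  [P0 ends]
  n3 'b': b→4 c→7
  n4 'bb': c→5
  n5 'bbc': b→6
  n6 'bbcb': ·  [P1 ends]
  n7 'bc': c→8
  n8 'bcc': a→9
  n9 'bcca': b→10
  n10 'bccab': b→11
  n11 'bccabb': ·  [P2 ends]
  n12 'cb': c→13
  n13 'cbc': b→14
  n14 'cbcb': ·  [P3 ends]
  n15 'cc': b→16
  n16 'ccb': c→17
  n17 'ccbc': a→18
  n18 'ccbca': ·  [P4 ends]
  n19 'a': a→20 c→22  [P7 ends]
  n20 'aa': a→21
  n21 'aaa': ·  [P5 ends]
  n22 'ac': ·  [P6 ends]

BFS fail/out derivation:
  n1('c'): parent n0 fail=0; on 'c' 0 → fail=0;  out ∅∪∅=∅
  n3('b'): parent n0 fail=0; on 'b' 0 → fail=0;  out ∅∪∅=∅
  n19('a'): parent n0 fail=0; on 'a' 0 → fail=0;  out {7}∪∅={7}
  n2('ca'): parent n1 fail=0; on 'a' 0 → fail=19;  out {0}∪{7}={0,7}
  n4('bb'): parent n3 fail=0; on 'b' 0 → fail=3;  out ∅∪∅=∅
  n7('bc'): parent n3 fail=0; on 'c' 0 → fail=1;  out ∅∪∅=∅
  n12('cb'): parent n1 fail=0; on 'b' 0 → fail=3;  out ∅∪∅=∅
  n15('cc'): parent n1 fail=0; on 'c' 0 → fail=1;  out ∅∪∅=∅
  n20('aa'): parent n19 fail=0; on 'a' 0 → fail=19;  out ∅∪{7}={7}
  n22('ac'): parent n19 fail=0; on 'c' 0 → fail=1;  out {6}∪∅={6}
  n5('bbc'): parent n4 fail=3; on 'c' 3 → fail=7;  out ∅∪∅=∅
  n8('bcc'): parent n7 fail=1; on 'c' 1 → fail=15;  out ∅∪∅=∅
  n13('cbc'): parent n12 fail=3; on 'c' 3 → fail=7;  out ∅∪∅=∅
  n16('ccb'): parent n15 fail=1; on 'b' 1 → fail=12;  out ∅∪∅=∅
  n21('aaa'): parent n20 fail=19; on 'a' 19 → fail=20;  out {5}∪{7}={5,7}
  n6('bbcb'): parent n5 fail=7; on 'b' 7→1 → fail=12;  out {1}∪∅={1}
  n9('bcca'): parent n8 fail=15; on 'a' 15→1 → fail=2;  out ∅∪{0,7}={0,7}
  n14('cbcb'): parent n13 fail=7; on 'b' 7→1 → fail=12;  out {3}∪∅={3}
  n17('ccbc'): parent n16 fail=12; on 'c' 12 → fail=13;  out ∅∪∅=∅
  n10('bccab'): parent n9 fail=2; on 'b' 2→19→0 → fail=3;  out ∅∪∅=∅
  n18('ccbca'): parent n17 fail=13; on 'a' 13→7→1 → fail=2;  out {4}∪{0,7}={0,4,7}
  n11('bccabb'): parent n10 fail=3; on 'b' 3 → fail=4;  out {2}∪∅={2}

Scan:
i=0 'c': node 0→1
i=1 'c': node 1→15
i=2 'c': node 15→15 (fail-walked)
i=3 'b': node 15→16
i=4 'c': node 16→17
i=5 'a': node 17→18  → match P0@[4:5],P4@[1:5],P7@[5:5]
i=6 'c': node 18→22 (fail-walked)  → match P6@[5:6]
i=7 'b': node 22→12 (fail-walked)
i=8 'c': node 12→13
i=9 'b': node 13→14  → match P3@[6:9]
i=10 'c': node 14→13 (fail-walked)
i=11 'c': node 13→8 (fail-walked)
i=12 'b': node 8→16 (fail-walked)
i=13 'c': node 16→17
i=14 'a': node 17→18  → match P0@[13:14],P4@[10:14],P7@[14:14]
i=15 'a': node 18→20 (fail-walked)  → match P7@[15:15]
i=16 'a': node 20→21  → match P5@[14:16],P7@[16:16]
i=17 'a': node 21→21 (fail-walked)  → match P5@[15:17],P7@[17:17]
i=18 'c': node 21→22 (fail-walked)  → match P6@[17:18]
i=19 'c': node 22→15 (fail-walked)
i=20 'a': node 15→2 (fail-walked)  → match P0@[19:20],P7@[20:20]
i=21 'a': node 2→20 (fail-walked)  → match P7@[21:21]
i=22 'c': node 20→22 (fail-walked)  → match P6@[21:22]
i=23 'a': node 22→2 (fail-walked)  → match P0@[22:23],P7@[23:23]
i=24 'c': node 2→22 (fail-walked)  → match P6@[23:24]
i=25 'a': node 22→2 (fail-walked)  → match P0@[24:25],P7@[25:25]
i=26 'a': node 2→20 (fail-walked)  → match P7@[26:26]
i=27 'c': node 20→22 (fail-walked)  → match P6@[26:27]
i=28 'a': node 22→2 (fail-walked)  → match P0@[27:28],P7@[28:28]
i=29 'a': node 2→20 (fail-walked)  → match P7@[29:29]
i=30 'b': node 20→3 (fail-walked)
i=31 'b': node 3→4
i=32 'c': node 4→5
i=33 'b': node 5→6  → match P1@[30:33]
i=34 'b': node 6→4 (fail-walked)
i=35 'c': node 4→5
i=36 'a': node 5→2 (fail-walked)  → match P0@[35:36],P7@[36:36]
i=37 'a': node 2→20 (fail-walked)  → match P7@[37:37]
i=38 'a': node 20→21  → match P5@[36:38],P7@[38:38]
i=39 'b': node 21→3 (fail-walked)
i=40 'b': node 3→4
i=41 'c': node 4→5
i=42 'c': node 5→8 (fail-walked)
i=43 'a': node 8→9  → match P0@[42:43],P7@[43:43]

All matches (sorted): [[5,0],[5,4],[5,7],[6,6],[9,3],[14,0],[14,4],[14,7],[15,7],[16,5],[16,7],[17,5],[17,7],[18,6],[20,0],[20,7],[21,7],[22,6],[23,0],[23,7],[24,6],[25,0],[25,7],[26,7],[27,6],[28,0],[28,7],[29,7],[33,1],[36,0],[36,7],[37,7],[38,5],[38,7],[43,0],[43,7]]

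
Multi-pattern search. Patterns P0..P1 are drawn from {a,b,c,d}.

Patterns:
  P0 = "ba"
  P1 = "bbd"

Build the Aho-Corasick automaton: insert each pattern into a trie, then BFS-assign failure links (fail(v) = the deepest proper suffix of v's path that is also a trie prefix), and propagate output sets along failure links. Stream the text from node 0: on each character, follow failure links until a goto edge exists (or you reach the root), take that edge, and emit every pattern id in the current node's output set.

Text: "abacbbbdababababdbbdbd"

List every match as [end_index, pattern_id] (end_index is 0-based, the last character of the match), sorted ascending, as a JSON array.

Build:
Trie nodes:
  n0 'ε': b→1
  n1 'b': a→2 b→3
  n2 'ba': ·  ←P0
  n3 'bb': d→4
  n4 'bbd': ·  ←P1

BFS fail/out derivation:
  fail(1) 'b': from fail(0)=0 chase 'b': 0 ⇒ 0;  out=∅∪out(0)=∅
  fail(2) 'ba': from fail(1)=0 chase 'a': 0 ⇒ 0;  out={0}∪out(0)={0}
  fail(3) 'bb': from fail(1)=0 chase 'b': 0 ⇒ 1;  out=∅∪out(1)=∅
  fail(4) 'bbd': from fail(3)=1 chase 'd': 1→0 ⇒ 0;  out={1}∪out(0)={1}

Text stream:
i=0 'a': node 0→0
i=1 'b': node 0→1
i=2 'a': node 1→2  emit P0@[1:2]
i=3 'c': node 2→0 (fail-walked)
i=4 'b': node 0→1
i=5 'b': node 1→3
i=6 'b': node 3→3 (fail-walked)
i=7 'd': node 3→4  emit P1@[5:7]
i=8 'a': node 4→0 (fail-walked)
i=9 'b': node 0→1
i=10 'a': node 1→2  emit P0@[9:10]
i=11 'b': node 2→1 (fail-walked)
i=12 'a': node 1→2  emit P0@[11:12]
i=13 'b': node 2→1 (fail-walked)
i=14 'a': node 1→2  emit P0@[13:14]
i=15 'b': node 2→1 (fail-walked)
i=16 'd': node 1→0 (fail-walked)
i=17 'b': node 0→1
i=18 'b': node 1→3
i=19 'd': node 3→4  emit P1@[17:19]
i=20 'b': node 4→1 (fail-walked)
i=21 'd': node 1→0 (fail-walked)

Result: [[2,0],[7,1],[10,0],[12,0],[14,0],[19,1]]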